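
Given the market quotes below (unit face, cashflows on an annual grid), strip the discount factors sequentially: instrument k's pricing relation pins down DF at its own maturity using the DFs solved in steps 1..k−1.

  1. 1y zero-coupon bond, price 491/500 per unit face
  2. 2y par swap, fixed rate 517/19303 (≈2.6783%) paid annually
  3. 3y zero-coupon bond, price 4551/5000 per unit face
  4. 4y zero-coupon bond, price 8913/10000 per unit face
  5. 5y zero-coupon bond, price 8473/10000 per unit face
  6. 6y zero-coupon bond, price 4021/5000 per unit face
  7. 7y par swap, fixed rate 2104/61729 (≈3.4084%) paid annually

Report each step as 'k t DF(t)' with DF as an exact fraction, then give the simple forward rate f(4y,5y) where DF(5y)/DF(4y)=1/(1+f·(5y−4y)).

1 1 491/500
2 2 9483/10000
3 3 4551/5000
4 4 8913/10000
5 5 8473/10000
6 6 4021/5000
7 7 987/1250
f(4y,5y) = ((8913/10000)/(8473/10000) − 1)/(1) = 440/8473 ≈ 5.1930%

step 1 [1y] zero: DF = P = 491/500 ≈ 0.982000
step 2 [2y] swap r/1=517/19303: DF=(1 − 517/19303·(0.982000))/(1+517/19303) = 9483/10000 ≈ 0.948300
step 3 [3y] zero: DF = P = 4551/5000 ≈ 0.910200
step 4 [4y] zero: DF = P = 8913/10000 ≈ 0.891300
step 5 [5y] zero: DF = P = 8473/10000 ≈ 0.847300
step 6 [6y] zero: DF = P = 4021/5000 ≈ 0.804200
step 7 [7y] swap r/1=2104/61729: DF=(1 − 2104/61729·(0.982000+0.948300+0.910200+0.891300+0.847300+0.804200))/(1+2104/61729) = 987/1250 ≈ 0.789600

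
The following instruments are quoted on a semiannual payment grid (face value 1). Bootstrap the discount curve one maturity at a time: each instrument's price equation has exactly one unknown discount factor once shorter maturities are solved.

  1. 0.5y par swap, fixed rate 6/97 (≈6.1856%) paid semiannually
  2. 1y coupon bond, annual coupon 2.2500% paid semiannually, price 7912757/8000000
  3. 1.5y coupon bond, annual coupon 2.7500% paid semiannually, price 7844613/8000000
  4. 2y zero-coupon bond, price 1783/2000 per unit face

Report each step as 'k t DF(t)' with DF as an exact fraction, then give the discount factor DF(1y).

step 1 [0.5y] swap r/2=3/97: DF=(1 − 3/97·(0))/(1+3/97) = 97/100 ≈ 0.970000
step 2 [1y] bond c/2=9/800: DF=(7912757/8000000 − 9/800·(0.970000))/(1+9/800) = 9673/10000 ≈ 0.967300
step 3 [1.5y] bond c/2=11/800: DF=(7844613/8000000 − 11/800·(0.970000+0.967300))/(1+11/800) = 941/1000 ≈ 0.941000
step 4 [2y] zero: DF = P = 1783/2000 ≈ 0.891500

1 1/2 97/100
2 1 9673/10000
3 3/2 941/1000
4 2 1783/2000
DF(1y) = 9673/10000 ≈ 0.967300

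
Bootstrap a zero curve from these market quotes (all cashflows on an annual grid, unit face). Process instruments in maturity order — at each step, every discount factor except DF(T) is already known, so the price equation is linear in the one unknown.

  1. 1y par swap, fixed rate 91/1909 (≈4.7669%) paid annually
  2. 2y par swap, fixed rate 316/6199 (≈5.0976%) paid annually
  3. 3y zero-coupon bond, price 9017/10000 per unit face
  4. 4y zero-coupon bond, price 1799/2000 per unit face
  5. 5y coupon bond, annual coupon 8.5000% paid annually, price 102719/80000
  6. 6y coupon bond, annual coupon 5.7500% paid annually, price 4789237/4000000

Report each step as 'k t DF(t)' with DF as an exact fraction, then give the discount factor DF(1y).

1 1 1909/2000
2 2 2263/2500
3 3 9017/10000
4 4 1799/2000
5 5 4483/5000
6 6 2211/2500
DF(1y) = 1909/2000 ≈ 0.954500

step 1 [1y] swap r/1=91/1909: DF=(1 − 91/1909·(0))/(1+91/1909) = 1909/2000 ≈ 0.954500
step 2 [2y] swap r/1=316/6199: DF=(1 − 316/6199·(0.954500))/(1+316/6199) = 2263/2500 ≈ 0.905200
step 3 [3y] zero: DF = P = 9017/10000 ≈ 0.901700
step 4 [4y] zero: DF = P = 1799/2000 ≈ 0.899500
step 5 [5y] bond c/1=17/200: DF=(102719/80000 − 17/200·(0.954500+0.905200+0.901700+0.899500))/(1+17/200) = 4483/5000 ≈ 0.896600
step 6 [6y] bond c/1=23/400: DF=(4789237/4000000 − 23/400·(0.954500+0.905200+0.901700+0.899500+0.896600))/(1+23/400) = 2211/2500 ≈ 0.884400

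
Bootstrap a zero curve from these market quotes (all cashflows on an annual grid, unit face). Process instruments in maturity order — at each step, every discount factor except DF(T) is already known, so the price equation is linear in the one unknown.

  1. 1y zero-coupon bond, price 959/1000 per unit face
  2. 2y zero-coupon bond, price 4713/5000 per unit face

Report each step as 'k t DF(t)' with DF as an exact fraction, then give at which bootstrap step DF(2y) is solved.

step 1 [1y] zero: DF = P = 959/1000 ≈ 0.959000
step 2 [2y] zero: DF = P = 4713/5000 ≈ 0.942600

1 1 959/1000
2 2 4713/5000
DF(2y) is solved at step 2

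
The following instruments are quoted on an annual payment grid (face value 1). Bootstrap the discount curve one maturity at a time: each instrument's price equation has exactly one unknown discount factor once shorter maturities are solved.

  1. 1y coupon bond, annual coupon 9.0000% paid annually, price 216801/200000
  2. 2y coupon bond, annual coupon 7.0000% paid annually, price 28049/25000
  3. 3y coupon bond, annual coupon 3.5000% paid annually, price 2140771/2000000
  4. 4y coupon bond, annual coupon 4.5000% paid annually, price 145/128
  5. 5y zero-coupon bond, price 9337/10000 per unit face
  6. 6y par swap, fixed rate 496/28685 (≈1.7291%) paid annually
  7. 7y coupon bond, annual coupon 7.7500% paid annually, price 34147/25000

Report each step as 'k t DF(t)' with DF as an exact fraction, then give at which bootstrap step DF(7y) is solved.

1 1 1989/2000
2 2 1967/2000
3 3 9673/10000
4 4 2393/2500
5 5 9337/10000
6 6 563/625
7 7 171/200
DF(7y) is solved at step 7

step 1 [1y] bond c/1=9/100: DF=(216801/200000 − 9/100·(0))/(1+9/100) = 1989/2000 ≈ 0.994500
step 2 [2y] bond c/1=7/100: DF=(28049/25000 − 7/100·(0.994500))/(1+7/100) = 1967/2000 ≈ 0.983500
step 3 [3y] bond c/1=7/200: DF=(2140771/2000000 − 7/200·(0.994500+0.983500))/(1+7/200) = 9673/10000 ≈ 0.967300
step 4 [4y] bond c/1=9/200: DF=(145/128 − 9/200·(0.994500+0.983500+0.967300))/(1+9/200) = 2393/2500 ≈ 0.957200
step 5 [5y] zero: DF = P = 9337/10000 ≈ 0.933700
step 6 [6y] swap r/1=496/28685: DF=(1 − 496/28685·(0.994500+0.983500+0.967300+0.957200+0.933700))/(1+496/28685) = 563/625 ≈ 0.900800
step 7 [7y] bond c/1=31/400: DF=(34147/25000 − 31/400·(0.994500+0.983500+0.967300+0.957200+0.933700+0.900800))/(1+31/400) = 171/200 ≈ 0.855000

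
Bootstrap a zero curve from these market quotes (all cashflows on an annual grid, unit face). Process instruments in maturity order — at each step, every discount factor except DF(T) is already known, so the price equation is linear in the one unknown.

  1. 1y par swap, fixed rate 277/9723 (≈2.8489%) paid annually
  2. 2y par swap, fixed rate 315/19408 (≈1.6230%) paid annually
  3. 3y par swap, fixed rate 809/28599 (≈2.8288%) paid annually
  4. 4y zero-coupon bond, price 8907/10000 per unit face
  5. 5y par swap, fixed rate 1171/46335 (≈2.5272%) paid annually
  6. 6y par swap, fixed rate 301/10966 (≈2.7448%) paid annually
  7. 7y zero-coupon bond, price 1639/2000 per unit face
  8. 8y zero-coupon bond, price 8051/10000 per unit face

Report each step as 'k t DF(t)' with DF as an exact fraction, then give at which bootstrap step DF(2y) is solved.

1 1 9723/10000
2 2 1937/2000
3 3 9191/10000
4 4 8907/10000
5 5 8829/10000
6 6 1699/2000
7 7 1639/2000
8 8 8051/10000
DF(2y) is solved at step 2

step 1 [1y] swap r/1=277/9723: DF=(1 − 277/9723·(0))/(1+277/9723) = 9723/10000 ≈ 0.972300
step 2 [2y] swap r/1=315/19408: DF=(1 − 315/19408·(0.972300))/(1+315/19408) = 1937/2000 ≈ 0.968500
step 3 [3y] swap r/1=809/28599: DF=(1 − 809/28599·(0.972300+0.968500))/(1+809/28599) = 9191/10000 ≈ 0.919100
step 4 [4y] zero: DF = P = 8907/10000 ≈ 0.890700
step 5 [5y] swap r/1=1171/46335: DF=(1 − 1171/46335·(0.972300+0.968500+0.919100+0.890700))/(1+1171/46335) = 8829/10000 ≈ 0.882900
step 6 [6y] swap r/1=301/10966: DF=(1 − 301/10966·(0.972300+0.968500+0.919100+0.890700+0.882900))/(1+301/10966) = 1699/2000 ≈ 0.849500
step 7 [7y] zero: DF = P = 1639/2000 ≈ 0.819500
step 8 [8y] zero: DF = P = 8051/10000 ≈ 0.805100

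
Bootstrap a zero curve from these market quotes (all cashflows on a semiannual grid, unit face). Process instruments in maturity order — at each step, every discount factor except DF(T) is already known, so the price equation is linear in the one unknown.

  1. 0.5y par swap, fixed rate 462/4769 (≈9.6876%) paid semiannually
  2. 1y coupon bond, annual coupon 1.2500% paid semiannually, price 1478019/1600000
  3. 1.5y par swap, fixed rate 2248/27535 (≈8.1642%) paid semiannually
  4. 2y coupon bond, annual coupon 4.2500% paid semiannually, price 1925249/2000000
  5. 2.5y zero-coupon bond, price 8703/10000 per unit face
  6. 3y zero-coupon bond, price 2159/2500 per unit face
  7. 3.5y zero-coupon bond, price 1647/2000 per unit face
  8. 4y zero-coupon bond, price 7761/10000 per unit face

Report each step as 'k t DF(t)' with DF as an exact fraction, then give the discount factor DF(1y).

step 1 [0.5y] swap r/2=231/4769: DF=(1 − 231/4769·(0))/(1+231/4769) = 4769/5000 ≈ 0.953800
step 2 [1y] bond c/2=1/160: DF=(1478019/1600000 − 1/160·(0.953800))/(1+1/160) = 9121/10000 ≈ 0.912100
step 3 [1.5y] swap r/2=1124/27535: DF=(1 − 1124/27535·(0.953800+0.912100))/(1+1124/27535) = 2219/2500 ≈ 0.887600
step 4 [2y] bond c/2=17/800: DF=(1925249/2000000 − 17/800·(0.953800+0.912100+0.887600))/(1+17/800) = 8853/10000 ≈ 0.885300
step 5 [2.5y] zero: DF = P = 8703/10000 ≈ 0.870300
step 6 [3y] zero: DF = P = 2159/2500 ≈ 0.863600
step 7 [3.5y] zero: DF = P = 1647/2000 ≈ 0.823500
step 8 [4y] zero: DF = P = 7761/10000 ≈ 0.776100

1 1/2 4769/5000
2 1 9121/10000
3 3/2 2219/2500
4 2 8853/10000
5 5/2 8703/10000
6 3 2159/2500
7 7/2 1647/2000
8 4 7761/10000
DF(1y) = 9121/10000 ≈ 0.912100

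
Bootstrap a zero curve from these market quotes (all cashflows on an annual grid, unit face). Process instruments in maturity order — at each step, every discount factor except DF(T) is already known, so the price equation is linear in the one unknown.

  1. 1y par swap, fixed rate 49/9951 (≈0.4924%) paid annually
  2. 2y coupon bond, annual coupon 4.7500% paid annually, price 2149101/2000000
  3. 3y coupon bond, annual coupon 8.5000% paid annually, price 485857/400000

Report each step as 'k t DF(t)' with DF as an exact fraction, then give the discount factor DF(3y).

1 1 9951/10000
2 2 9807/10000
3 3 9647/10000
DF(3y) = 9647/10000 ≈ 0.964700

step 1 [1y] swap r/1=49/9951: DF=(1 − 49/9951·(0))/(1+49/9951) = 9951/10000 ≈ 0.995100
step 2 [2y] bond c/1=19/400: DF=(2149101/2000000 − 19/400·(0.995100))/(1+19/400) = 9807/10000 ≈ 0.980700
step 3 [3y] bond c/1=17/200: DF=(485857/400000 − 17/200·(0.995100+0.980700))/(1+17/200) = 9647/10000 ≈ 0.964700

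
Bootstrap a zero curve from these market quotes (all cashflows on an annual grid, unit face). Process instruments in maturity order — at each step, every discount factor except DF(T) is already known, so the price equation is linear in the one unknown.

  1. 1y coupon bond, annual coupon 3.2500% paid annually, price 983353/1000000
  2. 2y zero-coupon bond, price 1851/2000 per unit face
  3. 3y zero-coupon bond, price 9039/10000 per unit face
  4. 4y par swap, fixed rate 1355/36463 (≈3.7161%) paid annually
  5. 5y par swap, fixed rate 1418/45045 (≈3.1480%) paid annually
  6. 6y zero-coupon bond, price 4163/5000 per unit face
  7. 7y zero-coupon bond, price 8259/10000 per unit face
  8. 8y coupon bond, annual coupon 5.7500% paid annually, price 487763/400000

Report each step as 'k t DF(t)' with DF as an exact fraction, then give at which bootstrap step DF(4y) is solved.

step 1 [1y] bond c/1=13/400: DF=(983353/1000000 − 13/400·(0))/(1+13/400) = 2381/2500 ≈ 0.952400
step 2 [2y] zero: DF = P = 1851/2000 ≈ 0.925500
step 3 [3y] zero: DF = P = 9039/10000 ≈ 0.903900
step 4 [4y] swap r/1=1355/36463: DF=(1 − 1355/36463·(0.952400+0.925500+0.903900))/(1+1355/36463) = 1729/2000 ≈ 0.864500
step 5 [5y] swap r/1=1418/45045: DF=(1 − 1418/45045·(0.952400+0.925500+0.903900+0.864500))/(1+1418/45045) = 4291/5000 ≈ 0.858200
step 6 [6y] zero: DF = P = 4163/5000 ≈ 0.832600
step 7 [7y] zero: DF = P = 8259/10000 ≈ 0.825900
step 8 [8y] bond c/1=23/400: DF=(487763/400000 − 23/400·(0.952400+0.925500+0.903900+0.864500+0.858200+0.832600+0.825900))/(1+23/400) = 409/500 ≈ 0.818000

1 1 2381/2500
2 2 1851/2000
3 3 9039/10000
4 4 1729/2000
5 5 4291/5000
6 6 4163/5000
7 7 8259/10000
8 8 409/500
DF(4y) is solved at step 4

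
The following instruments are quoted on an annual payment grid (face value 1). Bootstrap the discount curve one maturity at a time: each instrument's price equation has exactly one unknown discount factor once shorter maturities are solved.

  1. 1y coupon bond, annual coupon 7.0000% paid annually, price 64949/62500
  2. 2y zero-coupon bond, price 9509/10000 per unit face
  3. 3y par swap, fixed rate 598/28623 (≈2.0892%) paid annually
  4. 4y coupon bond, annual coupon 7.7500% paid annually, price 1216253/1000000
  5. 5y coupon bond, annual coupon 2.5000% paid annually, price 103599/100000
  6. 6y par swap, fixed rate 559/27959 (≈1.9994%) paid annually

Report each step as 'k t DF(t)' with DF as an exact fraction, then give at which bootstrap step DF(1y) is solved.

step 1 [1y] bond c/1=7/100: DF=(64949/62500 − 7/100·(0))/(1+7/100) = 607/625 ≈ 0.971200
step 2 [2y] zero: DF = P = 9509/10000 ≈ 0.950900
step 3 [3y] swap r/1=598/28623: DF=(1 − 598/28623·(0.971200+0.950900))/(1+598/28623) = 4701/5000 ≈ 0.940200
step 4 [4y] bond c/1=31/400: DF=(1216253/1000000 − 31/400·(0.971200+0.950900+0.940200))/(1+31/400) = 9229/10000 ≈ 0.922900
step 5 [5y] bond c/1=1/40: DF=(103599/100000 − 1/40·(0.971200+0.950900+0.940200+0.922900))/(1+1/40) = 574/625 ≈ 0.918400
step 6 [6y] swap r/1=559/27959: DF=(1 − 559/27959·(0.971200+0.950900+0.940200+0.922900+0.918400))/(1+559/27959) = 4441/5000 ≈ 0.888200

1 1 607/625
2 2 9509/10000
3 3 4701/5000
4 4 9229/10000
5 5 574/625
6 6 4441/5000
DF(1y) is solved at step 1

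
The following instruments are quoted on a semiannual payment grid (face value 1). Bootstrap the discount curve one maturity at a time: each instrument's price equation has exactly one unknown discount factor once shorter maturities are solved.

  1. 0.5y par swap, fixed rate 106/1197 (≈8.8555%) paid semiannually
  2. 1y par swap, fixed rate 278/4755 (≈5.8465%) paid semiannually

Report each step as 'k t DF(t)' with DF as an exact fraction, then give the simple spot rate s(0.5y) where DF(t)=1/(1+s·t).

1 1/2 1197/1250
2 1 2361/2500
s(0.5y) = (1/(1197/1250) − 1)/(1/2) = 106/1197 ≈ 8.8555%

step 1 [0.5y] swap r/2=53/1197: DF=(1 − 53/1197·(0))/(1+53/1197) = 1197/1250 ≈ 0.957600
step 2 [1y] swap r/2=139/4755: DF=(1 − 139/4755·(0.957600))/(1+139/4755) = 2361/2500 ≈ 0.944400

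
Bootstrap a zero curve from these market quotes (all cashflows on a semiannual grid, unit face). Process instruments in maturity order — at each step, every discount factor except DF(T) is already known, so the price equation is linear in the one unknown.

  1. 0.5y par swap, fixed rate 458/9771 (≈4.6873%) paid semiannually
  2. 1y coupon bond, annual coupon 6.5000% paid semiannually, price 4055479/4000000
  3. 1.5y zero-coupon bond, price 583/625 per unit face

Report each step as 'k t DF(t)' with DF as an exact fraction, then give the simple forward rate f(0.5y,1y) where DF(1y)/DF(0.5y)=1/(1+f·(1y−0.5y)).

1 1/2 9771/10000
2 1 1189/1250
3 3/2 583/625
f(0.5y,1y) = ((9771/10000)/(1189/1250) − 1)/(1/2) = 259/4756 ≈ 5.4458%

step 1 [0.5y] swap r/2=229/9771: DF=(1 − 229/9771·(0))/(1+229/9771) = 9771/10000 ≈ 0.977100
step 2 [1y] bond c/2=13/400: DF=(4055479/4000000 − 13/400·(0.977100))/(1+13/400) = 1189/1250 ≈ 0.951200
step 3 [1.5y] zero: DF = P = 583/625 ≈ 0.932800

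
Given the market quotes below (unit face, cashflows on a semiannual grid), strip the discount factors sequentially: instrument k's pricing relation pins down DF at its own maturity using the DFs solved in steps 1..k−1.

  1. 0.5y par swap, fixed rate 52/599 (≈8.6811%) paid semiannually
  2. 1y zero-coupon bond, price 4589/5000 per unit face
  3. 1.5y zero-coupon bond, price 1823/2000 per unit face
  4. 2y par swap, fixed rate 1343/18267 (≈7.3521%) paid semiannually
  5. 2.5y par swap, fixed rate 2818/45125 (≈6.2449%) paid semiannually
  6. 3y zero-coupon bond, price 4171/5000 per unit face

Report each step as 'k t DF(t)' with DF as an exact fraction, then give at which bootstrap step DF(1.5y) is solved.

1 1/2 599/625
2 1 4589/5000
3 3/2 1823/2000
4 2 8657/10000
5 5/2 8591/10000
6 3 4171/5000
DF(1.5y) is solved at step 3

step 1 [0.5y] swap r/2=26/599: DF=(1 − 26/599·(0))/(1+26/599) = 599/625 ≈ 0.958400
step 2 [1y] zero: DF = P = 4589/5000 ≈ 0.917800
step 3 [1.5y] zero: DF = P = 1823/2000 ≈ 0.911500
step 4 [2y] swap r/2=1343/36534: DF=(1 − 1343/36534·(0.958400+0.917800+0.911500))/(1+1343/36534) = 8657/10000 ≈ 0.865700
step 5 [2.5y] swap r/2=1409/45125: DF=(1 − 1409/45125·(0.958400+0.917800+0.911500+0.865700))/(1+1409/45125) = 8591/10000 ≈ 0.859100
step 6 [3y] zero: DF = P = 4171/5000 ≈ 0.834200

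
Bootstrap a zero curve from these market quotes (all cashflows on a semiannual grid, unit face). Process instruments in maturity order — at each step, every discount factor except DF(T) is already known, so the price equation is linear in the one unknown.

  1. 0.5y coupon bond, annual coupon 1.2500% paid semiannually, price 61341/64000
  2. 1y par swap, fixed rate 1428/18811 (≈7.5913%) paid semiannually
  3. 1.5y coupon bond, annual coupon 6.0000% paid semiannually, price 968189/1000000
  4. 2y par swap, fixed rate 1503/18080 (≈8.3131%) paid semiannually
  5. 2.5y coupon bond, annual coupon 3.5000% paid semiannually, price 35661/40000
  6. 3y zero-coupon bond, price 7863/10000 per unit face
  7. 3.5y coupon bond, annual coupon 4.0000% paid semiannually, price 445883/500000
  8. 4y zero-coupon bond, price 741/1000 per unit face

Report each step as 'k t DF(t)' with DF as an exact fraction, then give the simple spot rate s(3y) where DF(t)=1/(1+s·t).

1 1/2 381/400
2 1 4643/5000
3 3/2 2213/2500
4 2 8497/10000
5 5/2 407/500
6 3 7863/10000
7 7/2 193/250
8 4 741/1000
s(3y) = (1/(7863/10000) − 1)/(3) = 2137/23589 ≈ 9.0593%

step 1 [0.5y] bond c/2=1/160: DF=(61341/64000 − 1/160·(0))/(1+1/160) = 381/400 ≈ 0.952500
step 2 [1y] swap r/2=714/18811: DF=(1 − 714/18811·(0.952500))/(1+714/18811) = 4643/5000 ≈ 0.928600
step 3 [1.5y] bond c/2=3/100: DF=(968189/1000000 − 3/100·(0.952500+0.928600))/(1+3/100) = 2213/2500 ≈ 0.885200
step 4 [2y] swap r/2=1503/36160: DF=(1 − 1503/36160·(0.952500+0.928600+0.885200))/(1+1503/36160) = 8497/10000 ≈ 0.849700
step 5 [2.5y] bond c/2=7/400: DF=(35661/40000 − 7/400·(0.952500+0.928600+0.885200+0.849700))/(1+7/400) = 407/500 ≈ 0.814000
step 6 [3y] zero: DF = P = 7863/10000 ≈ 0.786300
step 7 [3.5y] bond c/2=1/50: DF=(445883/500000 − 1/50·(0.952500+0.928600+0.885200+0.849700+0.814000+0.786300))/(1+1/50) = 193/250 ≈ 0.772000
step 8 [4y] zero: DF = P = 741/1000 ≈ 0.741000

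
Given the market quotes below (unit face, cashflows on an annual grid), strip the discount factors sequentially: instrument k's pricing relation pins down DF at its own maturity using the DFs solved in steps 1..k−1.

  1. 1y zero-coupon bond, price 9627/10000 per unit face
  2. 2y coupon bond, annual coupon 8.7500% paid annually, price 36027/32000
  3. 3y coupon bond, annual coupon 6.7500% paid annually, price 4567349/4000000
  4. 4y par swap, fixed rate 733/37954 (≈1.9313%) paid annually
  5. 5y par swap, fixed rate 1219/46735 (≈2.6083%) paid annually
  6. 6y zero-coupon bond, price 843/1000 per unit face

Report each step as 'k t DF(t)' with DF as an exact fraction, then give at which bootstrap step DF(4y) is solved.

1 1 9627/10000
2 2 4789/5000
3 3 4741/5000
4 4 9267/10000
5 5 8781/10000
6 6 843/1000
DF(4y) is solved at step 4

step 1 [1y] zero: DF = P = 9627/10000 ≈ 0.962700
step 2 [2y] bond c/1=7/80: DF=(36027/32000 − 7/80·(0.962700))/(1+7/80) = 4789/5000 ≈ 0.957800
step 3 [3y] bond c/1=27/400: DF=(4567349/4000000 − 27/400·(0.962700+0.957800))/(1+27/400) = 4741/5000 ≈ 0.948200
step 4 [4y] swap r/1=733/37954: DF=(1 − 733/37954·(0.962700+0.957800+0.948200))/(1+733/37954) = 9267/10000 ≈ 0.926700
step 5 [5y] swap r/1=1219/46735: DF=(1 − 1219/46735·(0.962700+0.957800+0.948200+0.926700))/(1+1219/46735) = 8781/10000 ≈ 0.878100
step 6 [6y] zero: DF = P = 843/1000 ≈ 0.843000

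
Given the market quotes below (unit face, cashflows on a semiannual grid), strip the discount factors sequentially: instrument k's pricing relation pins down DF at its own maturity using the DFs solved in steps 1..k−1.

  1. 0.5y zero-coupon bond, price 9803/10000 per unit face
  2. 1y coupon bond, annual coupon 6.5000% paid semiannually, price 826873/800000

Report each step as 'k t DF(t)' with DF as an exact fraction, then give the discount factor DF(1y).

step 1 [0.5y] zero: DF = P = 9803/10000 ≈ 0.980300
step 2 [1y] bond c/2=13/400: DF=(826873/800000 − 13/400·(0.980300))/(1+13/400) = 4851/5000 ≈ 0.970200

1 1/2 9803/10000
2 1 4851/5000
DF(1y) = 4851/5000 ≈ 0.970200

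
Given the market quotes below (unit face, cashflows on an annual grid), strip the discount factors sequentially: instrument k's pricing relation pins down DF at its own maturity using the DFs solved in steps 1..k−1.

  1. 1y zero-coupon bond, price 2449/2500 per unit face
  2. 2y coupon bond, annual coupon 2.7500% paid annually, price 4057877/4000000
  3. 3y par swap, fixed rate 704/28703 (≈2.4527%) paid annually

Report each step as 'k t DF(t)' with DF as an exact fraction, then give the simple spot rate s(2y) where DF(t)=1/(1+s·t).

step 1 [1y] zero: DF = P = 2449/2500 ≈ 0.979600
step 2 [2y] bond c/1=11/400: DF=(4057877/4000000 − 11/400·(0.979600))/(1+11/400) = 9611/10000 ≈ 0.961100
step 3 [3y] swap r/1=704/28703: DF=(1 − 704/28703·(0.979600+0.961100))/(1+704/28703) = 581/625 ≈ 0.929600

1 1 2449/2500
2 2 9611/10000
3 3 581/625
s(2y) = (1/(9611/10000) − 1)/(2) = 389/19222 ≈ 2.0237%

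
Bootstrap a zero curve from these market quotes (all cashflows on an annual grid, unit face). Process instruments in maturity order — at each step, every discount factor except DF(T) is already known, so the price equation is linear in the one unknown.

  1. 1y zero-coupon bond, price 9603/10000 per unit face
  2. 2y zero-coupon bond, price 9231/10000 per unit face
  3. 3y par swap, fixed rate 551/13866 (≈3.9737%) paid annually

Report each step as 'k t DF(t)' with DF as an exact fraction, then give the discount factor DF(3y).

step 1 [1y] zero: DF = P = 9603/10000 ≈ 0.960300
step 2 [2y] zero: DF = P = 9231/10000 ≈ 0.923100
step 3 [3y] swap r/1=551/13866: DF=(1 − 551/13866·(0.960300+0.923100))/(1+551/13866) = 4449/5000 ≈ 0.889800

1 1 9603/10000
2 2 9231/10000
3 3 4449/5000
DF(3y) = 4449/5000 ≈ 0.889800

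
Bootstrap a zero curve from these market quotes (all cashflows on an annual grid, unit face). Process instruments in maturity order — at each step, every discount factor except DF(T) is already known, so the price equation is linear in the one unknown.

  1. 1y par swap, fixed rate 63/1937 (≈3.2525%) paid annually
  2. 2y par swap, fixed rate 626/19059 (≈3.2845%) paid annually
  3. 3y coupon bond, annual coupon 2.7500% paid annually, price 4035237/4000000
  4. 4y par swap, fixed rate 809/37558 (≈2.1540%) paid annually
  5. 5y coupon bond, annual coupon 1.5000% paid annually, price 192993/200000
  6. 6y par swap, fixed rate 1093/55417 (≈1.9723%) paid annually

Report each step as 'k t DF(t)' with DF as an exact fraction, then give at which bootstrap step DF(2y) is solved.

1 1 1937/2000
2 2 4687/5000
3 3 2327/2500
4 4 9191/10000
5 5 1119/1250
6 6 8907/10000
DF(2y) is solved at step 2

step 1 [1y] swap r/1=63/1937: DF=(1 − 63/1937·(0))/(1+63/1937) = 1937/2000 ≈ 0.968500
step 2 [2y] swap r/1=626/19059: DF=(1 − 626/19059·(0.968500))/(1+626/19059) = 4687/5000 ≈ 0.937400
step 3 [3y] bond c/1=11/400: DF=(4035237/4000000 − 11/400·(0.968500+0.937400))/(1+11/400) = 2327/2500 ≈ 0.930800
step 4 [4y] swap r/1=809/37558: DF=(1 − 809/37558·(0.968500+0.937400+0.930800))/(1+809/37558) = 9191/10000 ≈ 0.919100
step 5 [5y] bond c/1=3/200: DF=(192993/200000 − 3/200·(0.968500+0.937400+0.930800+0.919100))/(1+3/200) = 1119/1250 ≈ 0.895200
step 6 [6y] swap r/1=1093/55417: DF=(1 − 1093/55417·(0.968500+0.937400+0.930800+0.919100+0.895200))/(1+1093/55417) = 8907/10000 ≈ 0.890700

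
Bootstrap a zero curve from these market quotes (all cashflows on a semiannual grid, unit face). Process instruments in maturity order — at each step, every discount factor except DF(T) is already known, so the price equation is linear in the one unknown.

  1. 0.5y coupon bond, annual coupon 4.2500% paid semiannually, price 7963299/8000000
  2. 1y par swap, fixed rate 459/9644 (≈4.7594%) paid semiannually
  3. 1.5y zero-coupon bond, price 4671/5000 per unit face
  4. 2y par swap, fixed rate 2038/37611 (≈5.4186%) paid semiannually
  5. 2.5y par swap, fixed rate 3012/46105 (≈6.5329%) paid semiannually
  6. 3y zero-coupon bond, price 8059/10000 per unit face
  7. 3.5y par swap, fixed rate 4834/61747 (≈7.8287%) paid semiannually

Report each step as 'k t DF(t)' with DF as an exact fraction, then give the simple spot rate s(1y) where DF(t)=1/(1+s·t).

1 1/2 9747/10000
2 1 9541/10000
3 3/2 4671/5000
4 2 8981/10000
5 5/2 4247/5000
6 3 8059/10000
7 7/2 7583/10000
s(1y) = (1/(9541/10000) − 1)/(1) = 459/9541 ≈ 4.8108%

step 1 [0.5y] bond c/2=17/800: DF=(7963299/8000000 − 17/800·(0))/(1+17/800) = 9747/10000 ≈ 0.974700
step 2 [1y] swap r/2=459/19288: DF=(1 − 459/19288·(0.974700))/(1+459/19288) = 9541/10000 ≈ 0.954100
step 3 [1.5y] zero: DF = P = 4671/5000 ≈ 0.934200
step 4 [2y] swap r/2=1019/37611: DF=(1 − 1019/37611·(0.974700+0.954100+0.934200))/(1+1019/37611) = 8981/10000 ≈ 0.898100
step 5 [2.5y] swap r/2=1506/46105: DF=(1 − 1506/46105·(0.974700+0.954100+0.934200+0.898100))/(1+1506/46105) = 4247/5000 ≈ 0.849400
step 6 [3y] zero: DF = P = 8059/10000 ≈ 0.805900
step 7 [3.5y] swap r/2=2417/61747: DF=(1 − 2417/61747·(0.974700+0.954100+0.934200+0.898100+0.849400+0.805900))/(1+2417/61747) = 7583/10000 ≈ 0.758300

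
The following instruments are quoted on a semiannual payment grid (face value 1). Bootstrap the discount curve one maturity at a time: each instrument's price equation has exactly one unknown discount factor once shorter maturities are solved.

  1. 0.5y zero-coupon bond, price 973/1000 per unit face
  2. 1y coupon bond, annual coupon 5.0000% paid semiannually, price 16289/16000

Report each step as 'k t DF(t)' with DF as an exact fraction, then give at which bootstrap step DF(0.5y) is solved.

step 1 [0.5y] zero: DF = P = 973/1000 ≈ 0.973000
step 2 [1y] bond c/2=1/40: DF=(16289/16000 − 1/40·(0.973000))/(1+1/40) = 1939/2000 ≈ 0.969500

1 1/2 973/1000
2 1 1939/2000
DF(0.5y) is solved at step 1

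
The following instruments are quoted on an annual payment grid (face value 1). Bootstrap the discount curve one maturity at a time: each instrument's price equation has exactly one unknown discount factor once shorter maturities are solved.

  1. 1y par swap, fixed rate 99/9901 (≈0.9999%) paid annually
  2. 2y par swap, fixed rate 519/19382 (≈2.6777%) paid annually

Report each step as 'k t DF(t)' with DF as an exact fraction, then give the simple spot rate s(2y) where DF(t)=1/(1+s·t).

1 1 9901/10000
2 2 9481/10000
s(2y) = (1/(9481/10000) − 1)/(2) = 519/18962 ≈ 2.7371%

step 1 [1y] swap r/1=99/9901: DF=(1 − 99/9901·(0))/(1+99/9901) = 9901/10000 ≈ 0.990100
step 2 [2y] swap r/1=519/19382: DF=(1 − 519/19382·(0.990100))/(1+519/19382) = 9481/10000 ≈ 0.948100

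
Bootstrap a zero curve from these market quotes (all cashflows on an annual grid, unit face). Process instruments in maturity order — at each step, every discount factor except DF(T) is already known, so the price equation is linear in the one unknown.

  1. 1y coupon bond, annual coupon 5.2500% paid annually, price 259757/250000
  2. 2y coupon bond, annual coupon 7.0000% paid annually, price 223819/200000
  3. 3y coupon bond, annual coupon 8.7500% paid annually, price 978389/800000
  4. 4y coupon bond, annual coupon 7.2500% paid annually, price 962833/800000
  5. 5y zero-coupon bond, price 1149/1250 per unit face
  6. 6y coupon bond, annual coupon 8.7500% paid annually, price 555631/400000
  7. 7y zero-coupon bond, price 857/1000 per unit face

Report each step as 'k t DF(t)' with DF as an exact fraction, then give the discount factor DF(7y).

1 1 617/625
2 2 9813/10000
3 3 4831/5000
4 4 4619/5000
5 5 1149/1250
6 6 8929/10000
7 7 857/1000
DF(7y) = 857/1000 ≈ 0.857000

step 1 [1y] bond c/1=21/400: DF=(259757/250000 − 21/400·(0))/(1+21/400) = 617/625 ≈ 0.987200
step 2 [2y] bond c/1=7/100: DF=(223819/200000 − 7/100·(0.987200))/(1+7/100) = 9813/10000 ≈ 0.981300
step 3 [3y] bond c/1=7/80: DF=(978389/800000 − 7/80·(0.987200+0.981300))/(1+7/80) = 4831/5000 ≈ 0.966200
step 4 [4y] bond c/1=29/400: DF=(962833/800000 − 29/400·(0.987200+0.981300+0.966200))/(1+29/400) = 4619/5000 ≈ 0.923800
step 5 [5y] zero: DF = P = 1149/1250 ≈ 0.919200
step 6 [6y] bond c/1=7/80: DF=(555631/400000 − 7/80·(0.987200+0.981300+0.966200+0.923800+0.919200))/(1+7/80) = 8929/10000 ≈ 0.892900
step 7 [7y] zero: DF = P = 857/1000 ≈ 0.857000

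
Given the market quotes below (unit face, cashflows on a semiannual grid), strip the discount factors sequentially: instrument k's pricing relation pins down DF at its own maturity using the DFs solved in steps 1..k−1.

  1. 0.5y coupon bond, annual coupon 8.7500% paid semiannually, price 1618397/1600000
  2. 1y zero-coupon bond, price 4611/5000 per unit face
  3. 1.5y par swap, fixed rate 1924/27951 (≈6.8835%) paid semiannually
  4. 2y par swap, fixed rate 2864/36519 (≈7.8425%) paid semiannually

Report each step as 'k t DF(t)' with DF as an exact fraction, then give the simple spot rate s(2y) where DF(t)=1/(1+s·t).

step 1 [0.5y] bond c/2=7/160: DF=(1618397/1600000 − 7/160·(0))/(1+7/160) = 9691/10000 ≈ 0.969100
step 2 [1y] zero: DF = P = 4611/5000 ≈ 0.922200
step 3 [1.5y] swap r/2=962/27951: DF=(1 − 962/27951·(0.969100+0.922200))/(1+962/27951) = 4519/5000 ≈ 0.903800
step 4 [2y] swap r/2=1432/36519: DF=(1 − 1432/36519·(0.969100+0.922200+0.903800))/(1+1432/36519) = 1071/1250 ≈ 0.856800

1 1/2 9691/10000
2 1 4611/5000
3 3/2 4519/5000
4 2 1071/1250
s(2y) = (1/(1071/1250) − 1)/(2) = 179/2142 ≈ 8.3567%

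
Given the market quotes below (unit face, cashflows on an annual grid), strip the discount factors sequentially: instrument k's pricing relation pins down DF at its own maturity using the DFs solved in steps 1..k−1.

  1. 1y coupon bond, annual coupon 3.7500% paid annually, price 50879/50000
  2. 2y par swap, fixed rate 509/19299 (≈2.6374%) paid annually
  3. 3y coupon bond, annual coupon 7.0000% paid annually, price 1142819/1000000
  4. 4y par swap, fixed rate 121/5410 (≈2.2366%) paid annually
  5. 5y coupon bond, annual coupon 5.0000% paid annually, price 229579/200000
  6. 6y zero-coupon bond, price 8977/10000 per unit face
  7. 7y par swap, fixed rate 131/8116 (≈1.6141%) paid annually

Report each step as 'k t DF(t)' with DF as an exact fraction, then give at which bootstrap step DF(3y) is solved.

step 1 [1y] bond c/1=3/80: DF=(50879/50000 − 3/80·(0))/(1+3/80) = 613/625 ≈ 0.980800
step 2 [2y] swap r/1=509/19299: DF=(1 − 509/19299·(0.980800))/(1+509/19299) = 9491/10000 ≈ 0.949100
step 3 [3y] bond c/1=7/100: DF=(1142819/1000000 − 7/100·(0.980800+0.949100))/(1+7/100) = 4709/5000 ≈ 0.941800
step 4 [4y] swap r/1=121/5410: DF=(1 − 121/5410·(0.980800+0.949100+0.941800))/(1+121/5410) = 9153/10000 ≈ 0.915300
step 5 [5y] bond c/1=1/20: DF=(229579/200000 − 1/20·(0.980800+0.949100+0.941800+0.915300))/(1+1/20) = 9129/10000 ≈ 0.912900
step 6 [6y] zero: DF = P = 8977/10000 ≈ 0.897700
step 7 [7y] swap r/1=131/8116: DF=(1 − 131/8116·(0.980800+0.949100+0.941800+0.915300+0.912900+0.897700))/(1+131/8116) = 1119/1250 ≈ 0.895200

1 1 613/625
2 2 9491/10000
3 3 4709/5000
4 4 9153/10000
5 5 9129/10000
6 6 8977/10000
7 7 1119/1250
DF(3y) is solved at step 3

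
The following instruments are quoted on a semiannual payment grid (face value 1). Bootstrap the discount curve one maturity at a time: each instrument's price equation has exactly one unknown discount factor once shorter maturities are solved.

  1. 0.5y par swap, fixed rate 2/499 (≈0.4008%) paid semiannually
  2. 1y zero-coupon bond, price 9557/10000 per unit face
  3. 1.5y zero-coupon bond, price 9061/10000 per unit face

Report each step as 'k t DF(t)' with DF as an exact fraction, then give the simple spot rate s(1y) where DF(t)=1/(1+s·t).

1 1/2 499/500
2 1 9557/10000
3 3/2 9061/10000
s(1y) = (1/(9557/10000) − 1)/(1) = 443/9557 ≈ 4.6353%

step 1 [0.5y] swap r/2=1/499: DF=(1 − 1/499·(0))/(1+1/499) = 499/500 ≈ 0.998000
step 2 [1y] zero: DF = P = 9557/10000 ≈ 0.955700
step 3 [1.5y] zero: DF = P = 9061/10000 ≈ 0.906100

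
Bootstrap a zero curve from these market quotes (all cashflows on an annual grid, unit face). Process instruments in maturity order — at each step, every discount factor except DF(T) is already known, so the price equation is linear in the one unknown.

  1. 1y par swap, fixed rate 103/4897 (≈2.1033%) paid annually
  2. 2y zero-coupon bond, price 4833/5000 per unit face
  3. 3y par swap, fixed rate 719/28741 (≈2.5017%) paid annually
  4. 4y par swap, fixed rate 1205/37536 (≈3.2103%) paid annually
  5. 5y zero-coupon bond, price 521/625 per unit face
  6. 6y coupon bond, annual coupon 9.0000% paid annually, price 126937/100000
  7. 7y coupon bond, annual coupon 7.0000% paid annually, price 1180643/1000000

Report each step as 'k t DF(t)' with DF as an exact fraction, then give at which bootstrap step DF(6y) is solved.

step 1 [1y] swap r/1=103/4897: DF=(1 − 103/4897·(0))/(1+103/4897) = 4897/5000 ≈ 0.979400
step 2 [2y] zero: DF = P = 4833/5000 ≈ 0.966600
step 3 [3y] swap r/1=719/28741: DF=(1 − 719/28741·(0.979400+0.966600))/(1+719/28741) = 9281/10000 ≈ 0.928100
step 4 [4y] swap r/1=1205/37536: DF=(1 − 1205/37536·(0.979400+0.966600+0.928100))/(1+1205/37536) = 1759/2000 ≈ 0.879500
step 5 [5y] zero: DF = P = 521/625 ≈ 0.833600
step 6 [6y] bond c/1=9/100: DF=(126937/100000 − 9/100·(0.979400+0.966600+0.928100+0.879500+0.833600))/(1+9/100) = 3929/5000 ≈ 0.785800
step 7 [7y] bond c/1=7/100: DF=(1180643/1000000 − 7/100·(0.979400+0.966600+0.928100+0.879500+0.833600+0.785800))/(1+7/100) = 7519/10000 ≈ 0.751900

1 1 4897/5000
2 2 4833/5000
3 3 9281/10000
4 4 1759/2000
5 5 521/625
6 6 3929/5000
7 7 7519/10000
DF(6y) is solved at step 6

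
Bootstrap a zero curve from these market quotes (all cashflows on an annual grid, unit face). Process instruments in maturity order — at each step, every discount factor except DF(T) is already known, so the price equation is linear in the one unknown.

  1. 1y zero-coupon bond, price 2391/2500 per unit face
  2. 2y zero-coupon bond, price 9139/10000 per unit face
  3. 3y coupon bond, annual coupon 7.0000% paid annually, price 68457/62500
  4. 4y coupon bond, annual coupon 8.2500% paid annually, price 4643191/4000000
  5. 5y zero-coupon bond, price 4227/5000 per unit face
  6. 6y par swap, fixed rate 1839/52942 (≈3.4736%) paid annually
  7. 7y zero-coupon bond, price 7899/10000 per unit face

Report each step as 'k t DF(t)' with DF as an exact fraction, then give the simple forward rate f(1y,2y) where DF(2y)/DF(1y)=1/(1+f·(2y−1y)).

1 1 2391/2500
2 2 9139/10000
3 3 9013/10000
4 4 8611/10000
5 5 4227/5000
6 6 8161/10000
7 7 7899/10000
f(1y,2y) = ((2391/2500)/(9139/10000) − 1)/(1) = 425/9139 ≈ 4.6504%

step 1 [1y] zero: DF = P = 2391/2500 ≈ 0.956400
step 2 [2y] zero: DF = P = 9139/10000 ≈ 0.913900
step 3 [3y] bond c/1=7/100: DF=(68457/62500 − 7/100·(0.956400+0.913900))/(1+7/100) = 9013/10000 ≈ 0.901300
step 4 [4y] bond c/1=33/400: DF=(4643191/4000000 − 33/400·(0.956400+0.913900+0.901300))/(1+33/400) = 8611/10000 ≈ 0.861100
step 5 [5y] zero: DF = P = 4227/5000 ≈ 0.845400
step 6 [6y] swap r/1=1839/52942: DF=(1 − 1839/52942·(0.956400+0.913900+0.901300+0.861100+0.845400))/(1+1839/52942) = 8161/10000 ≈ 0.816100
step 7 [7y] zero: DF = P = 7899/10000 ≈ 0.789900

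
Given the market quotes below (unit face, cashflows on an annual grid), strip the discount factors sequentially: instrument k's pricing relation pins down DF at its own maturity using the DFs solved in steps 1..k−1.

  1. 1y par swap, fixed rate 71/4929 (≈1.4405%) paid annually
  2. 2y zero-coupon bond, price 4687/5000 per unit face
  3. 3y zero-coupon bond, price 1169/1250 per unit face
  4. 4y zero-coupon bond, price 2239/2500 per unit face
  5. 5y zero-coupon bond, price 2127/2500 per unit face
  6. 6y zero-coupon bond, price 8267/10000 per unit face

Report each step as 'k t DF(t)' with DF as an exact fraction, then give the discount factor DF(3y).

1 1 4929/5000
2 2 4687/5000
3 3 1169/1250
4 4 2239/2500
5 5 2127/2500
6 6 8267/10000
DF(3y) = 1169/1250 ≈ 0.935200

step 1 [1y] swap r/1=71/4929: DF=(1 − 71/4929·(0))/(1+71/4929) = 4929/5000 ≈ 0.985800
step 2 [2y] zero: DF = P = 4687/5000 ≈ 0.937400
step 3 [3y] zero: DF = P = 1169/1250 ≈ 0.935200
step 4 [4y] zero: DF = P = 2239/2500 ≈ 0.895600
step 5 [5y] zero: DF = P = 2127/2500 ≈ 0.850800
step 6 [6y] zero: DF = P = 8267/10000 ≈ 0.826700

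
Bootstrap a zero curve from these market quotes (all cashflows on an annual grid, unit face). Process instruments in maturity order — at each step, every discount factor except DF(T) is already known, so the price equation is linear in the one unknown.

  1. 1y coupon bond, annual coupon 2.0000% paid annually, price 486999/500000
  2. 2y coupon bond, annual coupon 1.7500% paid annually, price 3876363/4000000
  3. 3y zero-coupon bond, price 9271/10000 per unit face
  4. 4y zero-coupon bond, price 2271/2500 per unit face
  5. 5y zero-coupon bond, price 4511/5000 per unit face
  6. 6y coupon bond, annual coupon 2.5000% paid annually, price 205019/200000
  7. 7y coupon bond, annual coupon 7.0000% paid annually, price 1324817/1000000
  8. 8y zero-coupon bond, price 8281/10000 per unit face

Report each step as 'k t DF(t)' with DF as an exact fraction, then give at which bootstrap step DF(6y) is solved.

step 1 [1y] bond c/1=1/50: DF=(486999/500000 − 1/50·(0))/(1+1/50) = 9549/10000 ≈ 0.954900
step 2 [2y] bond c/1=7/400: DF=(3876363/4000000 − 7/400·(0.954900))/(1+7/400) = 117/125 ≈ 0.936000
step 3 [3y] zero: DF = P = 9271/10000 ≈ 0.927100
step 4 [4y] zero: DF = P = 2271/2500 ≈ 0.908400
step 5 [5y] zero: DF = P = 4511/5000 ≈ 0.902200
step 6 [6y] bond c/1=1/40: DF=(205019/200000 − 1/40·(0.954900+0.936000+0.927100+0.908400+0.902200))/(1+1/40) = 1109/1250 ≈ 0.887200
step 7 [7y] bond c/1=7/100: DF=(1324817/1000000 − 7/100·(0.954900+0.936000+0.927100+0.908400+0.902200+0.887200))/(1+7/100) = 8773/10000 ≈ 0.877300
step 8 [8y] zero: DF = P = 8281/10000 ≈ 0.828100

1 1 9549/10000
2 2 117/125
3 3 9271/10000
4 4 2271/2500
5 5 4511/5000
6 6 1109/1250
7 7 8773/10000
8 8 8281/10000
DF(6y) is solved at step 6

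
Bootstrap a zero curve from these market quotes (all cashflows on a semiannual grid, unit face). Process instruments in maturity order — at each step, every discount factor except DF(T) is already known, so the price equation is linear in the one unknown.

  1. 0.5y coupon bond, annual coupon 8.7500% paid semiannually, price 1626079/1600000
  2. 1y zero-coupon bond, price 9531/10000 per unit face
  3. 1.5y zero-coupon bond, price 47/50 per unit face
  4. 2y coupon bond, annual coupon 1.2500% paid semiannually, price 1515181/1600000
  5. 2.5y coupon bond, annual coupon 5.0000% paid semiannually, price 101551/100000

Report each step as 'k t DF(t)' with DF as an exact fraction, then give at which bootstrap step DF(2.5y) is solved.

step 1 [0.5y] bond c/2=7/160: DF=(1626079/1600000 − 7/160·(0))/(1+7/160) = 9737/10000 ≈ 0.973700
step 2 [1y] zero: DF = P = 9531/10000 ≈ 0.953100
step 3 [1.5y] zero: DF = P = 47/50 ≈ 0.940000
step 4 [2y] bond c/2=1/160: DF=(1515181/1600000 − 1/160·(0.973700+0.953100+0.940000))/(1+1/160) = 9233/10000 ≈ 0.923300
step 5 [2.5y] bond c/2=1/40: DF=(101551/100000 − 1/40·(0.973700+0.953100+0.940000+0.923300))/(1+1/40) = 8983/10000 ≈ 0.898300

1 1/2 9737/10000
2 1 9531/10000
3 3/2 47/50
4 2 9233/10000
5 5/2 8983/10000
DF(2.5y) is solved at step 5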